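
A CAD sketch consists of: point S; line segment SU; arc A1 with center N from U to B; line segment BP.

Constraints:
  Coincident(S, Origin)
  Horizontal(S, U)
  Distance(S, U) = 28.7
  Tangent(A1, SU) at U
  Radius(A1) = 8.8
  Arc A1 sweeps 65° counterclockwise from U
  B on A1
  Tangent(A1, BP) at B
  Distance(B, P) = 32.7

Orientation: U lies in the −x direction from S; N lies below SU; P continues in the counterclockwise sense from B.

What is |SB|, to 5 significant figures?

37.026

Since A1 is tangent to SU there, NU ⟂ SU, so N = U + (0, -8.8) = (-28.700, -8.8000). On A1, U sits at bearing 90° from N; a 65° counterclockwise sweep puts B at bearing 155°, so B = N + 8.8·(cos 155°, sin 155°) = (-36.676, -5.0810). Then |SB| = |B − S| = 37.026.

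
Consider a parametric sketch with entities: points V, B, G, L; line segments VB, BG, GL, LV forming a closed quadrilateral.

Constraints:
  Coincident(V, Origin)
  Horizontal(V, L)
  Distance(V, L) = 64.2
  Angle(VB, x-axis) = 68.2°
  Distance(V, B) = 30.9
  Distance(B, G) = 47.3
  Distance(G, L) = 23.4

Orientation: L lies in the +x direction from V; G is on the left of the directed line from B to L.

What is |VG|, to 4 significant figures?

62.64

V is at the origin; VL is horizontal with |VL| = 64.2 and L in +x, so L = (64.2, 0). VB runs at 68.2° with |VB| = 30.9, so B = (11.48, 28.69). G is determined by |BG| = 47.3 and |GL| = 23.4 together: it lies at the intersection of circle(B, 47.3) and circle(L, 23.4). With |BL| = 60.03, the foot of the radical line on BL is 44.09 from B and the perpendicular offset is √(47.3² − 44.09²) = 17.13. Taking the left-of-BL solution: G = (58.39, 22.67).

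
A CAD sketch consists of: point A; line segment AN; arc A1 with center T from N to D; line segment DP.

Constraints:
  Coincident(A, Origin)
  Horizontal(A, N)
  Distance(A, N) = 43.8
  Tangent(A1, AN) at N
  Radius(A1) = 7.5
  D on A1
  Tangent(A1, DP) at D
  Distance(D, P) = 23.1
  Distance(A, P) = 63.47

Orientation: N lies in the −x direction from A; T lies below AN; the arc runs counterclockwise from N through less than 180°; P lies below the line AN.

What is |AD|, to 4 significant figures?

51.35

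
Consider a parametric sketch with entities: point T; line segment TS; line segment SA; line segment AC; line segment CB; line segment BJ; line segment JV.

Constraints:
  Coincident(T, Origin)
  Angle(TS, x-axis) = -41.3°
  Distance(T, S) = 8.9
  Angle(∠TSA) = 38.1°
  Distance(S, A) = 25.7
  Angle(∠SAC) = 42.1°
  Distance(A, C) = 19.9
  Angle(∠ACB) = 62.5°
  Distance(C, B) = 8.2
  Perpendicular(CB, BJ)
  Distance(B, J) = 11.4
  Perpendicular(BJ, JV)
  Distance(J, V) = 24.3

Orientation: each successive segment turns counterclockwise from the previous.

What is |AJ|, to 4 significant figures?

6.329

∠ACB = 62.5° gives CB at -4.000° from the x-axis; with |CB| = 8.2, B = (-0.2590, 1.848). CB ⟂ BJ, so BJ runs at 86.00°; with |BJ| = 11.4, J = (0.5362, 13.22). Then |AJ| = |J − A| = 6.329.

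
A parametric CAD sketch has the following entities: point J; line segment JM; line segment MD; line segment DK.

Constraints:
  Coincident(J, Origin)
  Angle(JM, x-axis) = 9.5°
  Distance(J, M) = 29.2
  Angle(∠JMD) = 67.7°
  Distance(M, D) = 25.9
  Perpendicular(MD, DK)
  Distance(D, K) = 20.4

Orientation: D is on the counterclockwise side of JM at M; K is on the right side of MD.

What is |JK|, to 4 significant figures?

49.68

J is at the origin; JM runs at 9.5° with length 29.2, so M = 29.2·(cos 9.5°, sin 9.5°) = (28.80, 4.819). ∠JMD = 67.7°, so MD runs at 9.5° + (180° − 67.7°) = 121.8° from the x-axis; with |MD| = 25.9, D = M + 25.9·(cos 121.8°, sin 121.8°) = (15.15, 26.83). MD ⟂ DK; with |DK| = 20.4 on the right of MD, K = D + 20.4·(0.8499, 0.5270) = (32.49, 37.58). Then |JK| = |K − J| = 49.68.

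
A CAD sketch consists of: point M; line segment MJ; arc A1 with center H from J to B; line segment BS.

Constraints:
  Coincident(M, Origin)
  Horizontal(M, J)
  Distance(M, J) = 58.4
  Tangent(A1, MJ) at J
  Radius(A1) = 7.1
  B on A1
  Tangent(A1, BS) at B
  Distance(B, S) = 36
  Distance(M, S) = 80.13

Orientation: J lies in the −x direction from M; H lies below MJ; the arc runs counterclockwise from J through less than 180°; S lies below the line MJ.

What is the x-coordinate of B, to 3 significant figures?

-65.5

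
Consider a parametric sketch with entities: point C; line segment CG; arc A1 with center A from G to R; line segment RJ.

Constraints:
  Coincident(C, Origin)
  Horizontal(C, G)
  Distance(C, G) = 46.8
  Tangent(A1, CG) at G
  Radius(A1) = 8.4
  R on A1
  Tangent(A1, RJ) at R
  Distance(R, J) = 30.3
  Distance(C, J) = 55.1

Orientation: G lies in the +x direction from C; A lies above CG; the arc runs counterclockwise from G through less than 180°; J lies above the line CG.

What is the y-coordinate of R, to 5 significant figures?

12.570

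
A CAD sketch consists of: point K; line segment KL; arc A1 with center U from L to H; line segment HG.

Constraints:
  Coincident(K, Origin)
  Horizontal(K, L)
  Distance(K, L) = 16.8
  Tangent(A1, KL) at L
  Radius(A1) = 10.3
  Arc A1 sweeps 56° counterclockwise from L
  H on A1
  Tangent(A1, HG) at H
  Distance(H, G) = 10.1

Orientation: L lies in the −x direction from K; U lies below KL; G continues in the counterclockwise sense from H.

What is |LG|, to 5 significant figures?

19.184

K is at the origin; K and L share the same y with |KL| = 16.8 and L on the −x side, so L = (-16.800, 0.0000). The tangent condition forces UL to be normal to KL, so U = L + (0, -10.3) = (-16.800, -10.300). On A1, L sits at bearing 90° from U; a 56° counterclockwise sweep puts H at bearing 146°, so H = U + 10.3·(cos 146°, sin 146°) = (-25.339, -4.5403). A1 meets HG tangentially, so UH is at right angles to HG, so HG runs along (−sin 146°, cos 146°); with |HG| = 10.1, G = (-30.987, -12.914). Then |LG| = |G − L| = 19.184.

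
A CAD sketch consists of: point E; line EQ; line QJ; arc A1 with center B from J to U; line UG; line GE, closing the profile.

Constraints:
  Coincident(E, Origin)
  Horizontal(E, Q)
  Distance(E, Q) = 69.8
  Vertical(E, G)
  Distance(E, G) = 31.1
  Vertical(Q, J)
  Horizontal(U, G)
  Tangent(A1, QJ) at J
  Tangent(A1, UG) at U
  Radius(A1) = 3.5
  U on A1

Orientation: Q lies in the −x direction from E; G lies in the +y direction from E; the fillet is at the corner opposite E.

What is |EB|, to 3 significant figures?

71.8

E is at the origin; E and Q share the same y with |EQ| = 69.8 and Q on the −x side, so Q = (-69.8, 0.00). EG is vertical with |EG| = 31.1 and G on the +y side, so G = (0.00, 31.1). The virtual corner opposite E is at (-69.8, 31.1). Tangency of A1 to QJ means the radius BJ is perpendicular to QJ and A1 meets UG tangentially, so BU is at right angles to UG, with radius 3.5, so the center B sits 3.5 in from both sides at B = (-66.3, 27.6). Then |EB| = |B − E| = 71.8.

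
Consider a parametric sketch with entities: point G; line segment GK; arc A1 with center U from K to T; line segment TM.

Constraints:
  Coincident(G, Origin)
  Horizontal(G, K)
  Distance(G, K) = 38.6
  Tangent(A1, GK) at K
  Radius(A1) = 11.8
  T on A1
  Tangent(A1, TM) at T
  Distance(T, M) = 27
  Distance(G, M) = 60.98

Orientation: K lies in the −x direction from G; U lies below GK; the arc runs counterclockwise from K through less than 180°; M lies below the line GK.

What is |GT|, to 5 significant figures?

52.090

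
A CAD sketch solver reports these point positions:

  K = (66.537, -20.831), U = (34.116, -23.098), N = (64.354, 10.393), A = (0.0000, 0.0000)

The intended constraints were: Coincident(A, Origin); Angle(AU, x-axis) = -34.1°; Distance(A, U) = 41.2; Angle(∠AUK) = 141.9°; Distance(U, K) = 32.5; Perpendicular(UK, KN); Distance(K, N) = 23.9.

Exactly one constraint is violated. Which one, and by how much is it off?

Distance(K, N) = 23.9 — off by 7.40.

A = (0.00, 0.00) ✓; AU at -34.10° ✓; |AU| = 41.20 ✓; ∠AUK = 141.9° ✓; |UK| = 32.50 ✓; ∠(UK, KN) = 90.00° ✓; |KN| = 31.30 ✗.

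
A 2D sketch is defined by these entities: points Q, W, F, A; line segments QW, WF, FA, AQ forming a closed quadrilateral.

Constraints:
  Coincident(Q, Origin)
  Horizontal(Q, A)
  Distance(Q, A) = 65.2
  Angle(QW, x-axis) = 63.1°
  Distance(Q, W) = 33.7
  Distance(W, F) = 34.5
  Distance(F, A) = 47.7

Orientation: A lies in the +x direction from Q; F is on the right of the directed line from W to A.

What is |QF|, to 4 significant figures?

18.23

Checks: |WF| = 34.50 ✓; |FA| = 47.70 ✓.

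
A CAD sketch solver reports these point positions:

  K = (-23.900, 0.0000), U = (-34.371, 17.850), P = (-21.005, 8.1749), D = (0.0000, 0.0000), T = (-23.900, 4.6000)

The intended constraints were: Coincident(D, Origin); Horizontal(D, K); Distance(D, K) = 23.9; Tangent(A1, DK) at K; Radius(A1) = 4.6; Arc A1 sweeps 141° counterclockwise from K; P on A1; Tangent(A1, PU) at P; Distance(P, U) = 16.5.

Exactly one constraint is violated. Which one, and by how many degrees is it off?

Tangent(A1, PU) at P — off by 3.10°.

D = (0.00, 0.00) ✓; D.y = 0.00, K.y = 0.00 ✓; |DK| = 23.90 ✓; ∠(TK, KD) = 90.00° ✓; |TK| = 4.600 ✓; bearing(T→P) − bearing(T→K) = 141.0° ✓; |TP| = 4.600 ✓; ∠(TP, PU) = 86.90° ✗; |PU| = 16.50 ✓.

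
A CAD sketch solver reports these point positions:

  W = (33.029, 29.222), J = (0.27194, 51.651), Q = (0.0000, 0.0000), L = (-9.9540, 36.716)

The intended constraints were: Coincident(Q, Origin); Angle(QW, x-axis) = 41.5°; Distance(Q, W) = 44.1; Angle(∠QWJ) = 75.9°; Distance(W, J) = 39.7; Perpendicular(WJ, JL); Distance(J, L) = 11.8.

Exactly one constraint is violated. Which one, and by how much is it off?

Distance(J, L) = 11.8 — off by 6.30.

Q = (0.00, 0.00) ✓; QW at 41.50° ✓; |QW| = 44.10 ✓; ∠QWJ = 75.90° ✓; |WJ| = 39.70 ✓; ∠(WJ, JL) = 90.00° ✓; |JL| = 18.10 ✗.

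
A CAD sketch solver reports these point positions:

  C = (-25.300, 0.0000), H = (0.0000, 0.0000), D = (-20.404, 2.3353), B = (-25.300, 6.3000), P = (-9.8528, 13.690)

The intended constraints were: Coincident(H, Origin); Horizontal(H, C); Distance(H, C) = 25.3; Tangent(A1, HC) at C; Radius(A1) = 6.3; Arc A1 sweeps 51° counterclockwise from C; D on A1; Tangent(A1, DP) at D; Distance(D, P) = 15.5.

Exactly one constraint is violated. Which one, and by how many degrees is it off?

Tangent(A1, DP) at D — off by 3.90°.

H = (0.00, 0.00) ✓; H.y = 0.00, C.y = 0.00 ✓; |HC| = 25.30 ✓; ∠(BC, CH) = 90.00° ✓; |BC| = 6.300 ✓; bearing(B→D) − bearing(B→C) = 51.00° ✓; |BD| = 6.300 ✓; ∠(BD, DP) = 93.90° ✗; |DP| = 15.50 ✓.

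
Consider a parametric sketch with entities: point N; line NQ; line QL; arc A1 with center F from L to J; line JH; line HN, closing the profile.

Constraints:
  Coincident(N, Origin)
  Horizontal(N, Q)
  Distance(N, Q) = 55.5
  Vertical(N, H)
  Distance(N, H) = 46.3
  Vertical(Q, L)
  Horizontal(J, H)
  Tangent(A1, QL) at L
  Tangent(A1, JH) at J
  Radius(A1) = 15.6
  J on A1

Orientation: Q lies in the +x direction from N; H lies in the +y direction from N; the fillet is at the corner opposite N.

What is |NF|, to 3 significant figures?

50.3

NH is vertical with |NH| = 46.3 and H on the +y side, so H = (0.00, 46.3). The virtual corner opposite N is at (55.5, 46.3). Since A1 is tangent to QL there, FL ⟂ QL and tangency of A1 to JH means the radius FJ is perpendicular to JH, with radius 15.6, so the center F sits 15.6 in from both sides at F = (39.9, 30.7). Then |NF| = |F − N| = 50.3.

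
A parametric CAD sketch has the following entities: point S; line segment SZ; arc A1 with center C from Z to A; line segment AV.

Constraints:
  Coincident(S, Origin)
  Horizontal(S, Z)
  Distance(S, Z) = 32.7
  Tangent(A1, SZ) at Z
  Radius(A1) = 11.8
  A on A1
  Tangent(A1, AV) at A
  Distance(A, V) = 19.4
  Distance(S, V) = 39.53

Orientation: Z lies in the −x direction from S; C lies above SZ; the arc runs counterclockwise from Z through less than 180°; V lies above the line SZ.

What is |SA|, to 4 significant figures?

24.63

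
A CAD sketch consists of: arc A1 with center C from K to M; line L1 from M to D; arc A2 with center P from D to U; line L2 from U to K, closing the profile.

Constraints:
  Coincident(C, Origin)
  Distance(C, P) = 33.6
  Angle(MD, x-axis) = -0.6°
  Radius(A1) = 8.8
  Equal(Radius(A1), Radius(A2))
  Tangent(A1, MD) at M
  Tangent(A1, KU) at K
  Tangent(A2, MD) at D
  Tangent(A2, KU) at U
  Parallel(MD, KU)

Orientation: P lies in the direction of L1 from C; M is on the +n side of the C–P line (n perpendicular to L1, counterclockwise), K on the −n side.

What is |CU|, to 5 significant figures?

34.733

The slot axis is L1's direction at -0.6°, so u = (cos -0.6°, sin -0.6°) = (0.99995, -0.010472) and n = (−sin -0.6°, cos -0.6°) = (0.010472, 0.99995). C is at the origin and P lies 33.6 along u from C, so P = 33.6·u = (33.598, -0.35185). Tangency of A1 to both parallel lines with radius 8.8 puts M and K at C ± 8.8·n: M = (0.092152, 8.7995), K = (-0.092152, -8.7995). Equal radii place D and U the same way about P: D = P + 8.8·n = (33.690, 8.4477), U = P − 8.8·n = (33.506, -9.1514). Then |CU| = |U − C| = 34.733.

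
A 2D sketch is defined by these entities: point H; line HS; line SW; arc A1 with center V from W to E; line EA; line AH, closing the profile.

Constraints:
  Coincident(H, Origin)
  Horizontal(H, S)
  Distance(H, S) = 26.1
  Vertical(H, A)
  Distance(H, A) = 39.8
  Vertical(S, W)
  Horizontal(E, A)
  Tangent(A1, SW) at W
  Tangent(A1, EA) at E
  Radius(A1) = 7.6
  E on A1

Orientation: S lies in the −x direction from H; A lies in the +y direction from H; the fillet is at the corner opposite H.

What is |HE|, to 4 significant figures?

43.89

H is at the origin; HS is horizontal with |HS| = 26.1 and S on the −x side, so S = (-26.10, 0.000). H and A share the same x with |HA| = 39.8 and A on the +y side, so A = (0.000, 39.80). The virtual corner opposite H is at (-26.10, 39.80). The tangent condition forces VW to be normal to SW and tangency of A1 to EA means the radius VE is perpendicular to EA, with radius 7.6, so the center V sits 7.6 in from both sides at V = (-18.50, 32.20). That places the tangent points at W = (-26.10, 32.20) on SW and E = (-18.50, 39.80) on EA. Then |HE| = |E − H| = 43.89.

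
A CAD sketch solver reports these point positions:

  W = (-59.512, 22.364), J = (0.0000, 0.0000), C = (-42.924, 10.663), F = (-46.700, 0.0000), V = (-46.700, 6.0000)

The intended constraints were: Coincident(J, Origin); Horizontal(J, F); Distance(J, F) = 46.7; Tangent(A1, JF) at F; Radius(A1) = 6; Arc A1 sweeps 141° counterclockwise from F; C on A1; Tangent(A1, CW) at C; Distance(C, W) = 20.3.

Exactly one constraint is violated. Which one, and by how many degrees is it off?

Tangent(A1, CW) at C — off by 3.80°.

J = (0.00, 0.00) ✓; J.y = 0.00, F.y = 0.00 ✓; |JF| = 46.70 ✓; ∠(VF, FJ) = 90.00° ✓; |VF| = 6.000 ✓; bearing(V→C) − bearing(V→F) = 141.0° ✓; |VC| = 6.000 ✓; ∠(VC, CW) = 86.20° ✗; |CW| = 20.30 ✓.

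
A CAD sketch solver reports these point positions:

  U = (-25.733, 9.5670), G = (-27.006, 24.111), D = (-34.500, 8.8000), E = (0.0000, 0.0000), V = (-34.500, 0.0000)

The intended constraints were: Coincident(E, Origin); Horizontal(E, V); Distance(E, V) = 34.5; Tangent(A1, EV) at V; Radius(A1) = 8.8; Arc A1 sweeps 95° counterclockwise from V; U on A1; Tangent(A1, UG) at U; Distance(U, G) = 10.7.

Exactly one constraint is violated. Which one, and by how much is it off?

Distance(U, G) = 10.7 — off by 3.90.

E = (0.00, 0.00) ✓; E.y = 0.00, V.y = 0.00 ✓; |EV| = 34.50 ✓; ∠(DV, VE) = 90.00° ✓; |DV| = 8.800 ✓; bearing(D→U) − bearing(D→V) = 95.00° ✓; |DU| = 8.800 ✓; ∠(DU, UG) = 90.00° ✓; |UG| = 14.60 ✗.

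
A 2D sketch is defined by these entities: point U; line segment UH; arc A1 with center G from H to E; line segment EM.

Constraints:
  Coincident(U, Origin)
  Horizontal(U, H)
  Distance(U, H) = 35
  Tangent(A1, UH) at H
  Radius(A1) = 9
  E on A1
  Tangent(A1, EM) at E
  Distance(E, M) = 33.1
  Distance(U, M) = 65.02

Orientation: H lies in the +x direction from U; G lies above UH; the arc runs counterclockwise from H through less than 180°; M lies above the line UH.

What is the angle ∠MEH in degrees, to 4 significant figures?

142.6°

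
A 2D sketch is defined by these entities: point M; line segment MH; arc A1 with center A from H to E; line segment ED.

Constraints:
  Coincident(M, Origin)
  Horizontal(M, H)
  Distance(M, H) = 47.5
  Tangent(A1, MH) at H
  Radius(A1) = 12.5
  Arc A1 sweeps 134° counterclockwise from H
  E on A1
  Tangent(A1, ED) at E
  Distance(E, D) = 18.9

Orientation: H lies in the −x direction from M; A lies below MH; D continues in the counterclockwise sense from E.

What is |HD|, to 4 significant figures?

35.02

M is at the origin; MH is horizontal with |MH| = 47.5 and H on the −x side, so H = (-47.50, 0.000). Tangency of A1 to MH means the radius AH is perpendicular to MH, so A = H + (0, -12.5) = (-47.50, -12.50). On A1, H sits at bearing 90° from A; a 134° counterclockwise sweep puts E at bearing 224°, so E = A + 12.5·(cos 224°, sin 224°) = (-56.49, -21.18). The tangent condition forces AE to be normal to ED, so ED runs along (−sin 224°, cos 224°); with |ED| = 18.9, D = (-43.36, -34.78). Then |HD| = |D − H| = 35.02.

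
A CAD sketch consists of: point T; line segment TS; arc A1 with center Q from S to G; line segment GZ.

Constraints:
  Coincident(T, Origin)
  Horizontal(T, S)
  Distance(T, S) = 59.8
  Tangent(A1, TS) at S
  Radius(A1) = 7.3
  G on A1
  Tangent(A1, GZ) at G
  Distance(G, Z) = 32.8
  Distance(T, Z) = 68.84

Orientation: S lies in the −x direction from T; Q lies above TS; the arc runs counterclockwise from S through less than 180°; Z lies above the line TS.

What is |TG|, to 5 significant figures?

53.133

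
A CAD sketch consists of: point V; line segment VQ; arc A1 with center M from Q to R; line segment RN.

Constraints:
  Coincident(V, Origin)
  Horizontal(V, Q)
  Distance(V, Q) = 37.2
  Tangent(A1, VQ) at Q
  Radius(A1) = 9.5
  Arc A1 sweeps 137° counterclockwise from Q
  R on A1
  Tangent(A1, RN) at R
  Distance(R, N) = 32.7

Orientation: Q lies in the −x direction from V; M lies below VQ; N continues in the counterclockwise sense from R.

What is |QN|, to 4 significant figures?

42.49

V is at the origin; VQ is horizontal with |VQ| = 37.2 and Q on the −x side, so Q = (-37.20, 0.000). A1 meets VQ tangentially, so MQ is at right angles to VQ, so M = Q + (0, -9.5) = (-37.20, -9.500). On A1, Q sits at bearing 90° from M; a 137° counterclockwise sweep puts R at bearing 227°, so R = M + 9.5·(cos 227°, sin 227°) = (-43.68, -16.45). Tangency of A1 to RN means the radius MR is perpendicular to RN, so RN runs along (−sin 227°, cos 227°); with |RN| = 32.7, N = (-19.76, -38.75). Then |QN| = |N − Q| = 42.49.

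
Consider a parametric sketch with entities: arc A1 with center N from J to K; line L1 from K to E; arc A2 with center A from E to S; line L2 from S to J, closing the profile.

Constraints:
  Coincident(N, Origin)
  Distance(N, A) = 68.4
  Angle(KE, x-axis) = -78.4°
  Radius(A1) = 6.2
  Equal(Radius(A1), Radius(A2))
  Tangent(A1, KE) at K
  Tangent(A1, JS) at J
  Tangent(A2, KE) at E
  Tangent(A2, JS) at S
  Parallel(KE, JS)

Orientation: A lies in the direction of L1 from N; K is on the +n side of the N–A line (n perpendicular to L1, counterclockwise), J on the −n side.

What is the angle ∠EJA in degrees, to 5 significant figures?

5.0960°

The slot axis is L1's direction at -78.4°, so u = (cos -78.4°, sin -78.4°) = (0.20108, -0.97958) and n = (−sin -78.4°, cos -78.4°) = (0.97958, 0.20108). N is at the origin and A lies 68.4 along u from N, so A = 68.4·u = (13.754, -67.003). Tangency of A1 to both parallel lines with radius 6.2 puts K and J at N ± 6.2·n: K = (6.0734, 1.2467), J = (-6.0734, -1.2467). Equal radii place E and S the same way about A: E = A + 6.2·n = (19.827, -65.756), S = A − 6.2·n = (7.6804, -68.250). Then cos ∠EJA = JE·JA / (|JE||JA|), giving 5.0960°.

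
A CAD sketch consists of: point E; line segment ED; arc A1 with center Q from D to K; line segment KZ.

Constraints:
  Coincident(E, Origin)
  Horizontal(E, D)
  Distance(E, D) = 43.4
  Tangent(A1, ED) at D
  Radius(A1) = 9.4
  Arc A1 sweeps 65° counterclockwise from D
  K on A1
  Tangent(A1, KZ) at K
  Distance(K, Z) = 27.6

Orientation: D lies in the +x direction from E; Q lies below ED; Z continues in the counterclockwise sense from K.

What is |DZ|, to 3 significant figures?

36.5

E is at the origin; ED is horizontal with |ED| = 43.4 and D on the +x side, so D = (43.4, 0.00). Tangency of A1 to ED means the radius QD is perpendicular to ED, so Q = D + (0, -9.4) = (43.4, -9.40). On A1, D sits at bearing 90° from Q; a 65° counterclockwise sweep puts K at bearing 155°, so K = Q + 9.4·(cos 155°, sin 155°) = (34.9, -5.43). The tangent condition forces QK to be normal to KZ, so KZ runs along (−sin 155°, cos 155°); with |KZ| = 27.6, Z = (23.2, -30.4). Then |DZ| = |Z − D| = 36.5.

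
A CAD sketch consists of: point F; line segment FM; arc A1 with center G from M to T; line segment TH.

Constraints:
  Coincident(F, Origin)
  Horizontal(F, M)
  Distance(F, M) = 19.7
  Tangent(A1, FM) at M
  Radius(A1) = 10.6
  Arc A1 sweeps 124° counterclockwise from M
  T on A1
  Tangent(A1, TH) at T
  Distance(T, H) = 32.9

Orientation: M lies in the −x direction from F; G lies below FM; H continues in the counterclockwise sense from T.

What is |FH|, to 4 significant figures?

44.95

F is at the origin; F and M share the same y with |FM| = 19.7 and M on the −x side, so M = (-19.70, 0.000). The tangent condition forces GM to be normal to FM, so G = M + (0, -10.6) = (-19.70, -10.60). On A1, M sits at bearing 90° from G; a 124° counterclockwise sweep puts T at bearing 214°, so T = G + 10.6·(cos 214°, sin 214°) = (-28.49, -16.53). The tangent condition forces GT to be normal to TH, so TH runs along (−sin 214°, cos 214°); with |TH| = 32.9, H = (-10.09, -43.80). Then |FH| = |H − F| = 44.95.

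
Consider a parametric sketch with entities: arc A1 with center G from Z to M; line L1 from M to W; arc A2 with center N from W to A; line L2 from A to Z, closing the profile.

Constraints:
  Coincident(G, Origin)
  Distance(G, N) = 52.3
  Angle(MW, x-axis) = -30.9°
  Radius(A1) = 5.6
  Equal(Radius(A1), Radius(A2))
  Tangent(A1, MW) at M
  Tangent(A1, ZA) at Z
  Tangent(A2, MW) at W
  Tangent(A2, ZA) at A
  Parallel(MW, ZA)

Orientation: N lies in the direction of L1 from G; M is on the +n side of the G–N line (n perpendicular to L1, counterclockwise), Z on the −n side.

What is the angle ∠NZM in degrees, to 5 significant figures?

83.888°

The slot axis is L1's direction at -30.9°, so u = (cos -30.9°, sin -30.9°) = (0.85806, -0.51354) and n = (−sin -30.9°, cos -30.9°) = (0.51354, 0.85806). G is at the origin and N lies 52.3 along u from G, so N = 52.3·u = (44.877, -26.858). Tangency of A1 to both parallel lines with radius 5.6 puts M and Z at G ± 5.6·n: M = (2.8758, 4.8052), Z = (-2.8758, -4.8052). Then cos ∠NZM = ZN·ZM / (|ZN||ZM|), giving 83.888°.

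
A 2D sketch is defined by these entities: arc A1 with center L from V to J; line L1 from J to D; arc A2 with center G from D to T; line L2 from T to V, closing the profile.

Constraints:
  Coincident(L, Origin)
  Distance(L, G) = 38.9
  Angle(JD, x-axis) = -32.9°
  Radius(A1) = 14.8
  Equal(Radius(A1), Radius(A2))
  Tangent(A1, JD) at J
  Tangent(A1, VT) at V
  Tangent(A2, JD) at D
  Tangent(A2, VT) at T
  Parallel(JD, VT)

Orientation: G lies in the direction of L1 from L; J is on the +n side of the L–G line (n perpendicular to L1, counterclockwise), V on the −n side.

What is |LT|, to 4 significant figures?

41.62

Tangency of A1 to both parallel lines with radius 14.8 puts J and V at L ± 14.8·n: J = (8.039, 12.43), V = (-8.039, -12.43). Equal radii place D and T the same way about G: D = G + 14.8·n = (40.70, -8.703), T = G − 14.8·n = (24.62, -33.56). Then |LT| = |T − L| = 41.62.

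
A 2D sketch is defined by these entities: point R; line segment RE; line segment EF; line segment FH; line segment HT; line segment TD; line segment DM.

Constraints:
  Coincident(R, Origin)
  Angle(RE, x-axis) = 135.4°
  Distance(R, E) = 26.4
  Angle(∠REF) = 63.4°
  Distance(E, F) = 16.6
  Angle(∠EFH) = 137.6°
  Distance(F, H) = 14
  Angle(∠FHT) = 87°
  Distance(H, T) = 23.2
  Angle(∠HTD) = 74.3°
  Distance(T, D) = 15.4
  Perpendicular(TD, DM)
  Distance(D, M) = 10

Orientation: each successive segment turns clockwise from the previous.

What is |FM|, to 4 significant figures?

8.871

R is at the origin; RE runs at 135.4° with length 26.4, so E = (-18.80, 18.54). ∠REF = 63.4° gives EF at 18.80° from the x-axis; with |EF| = 16.6, F = (-3.083, 23.89). ∠EFH = 137.6° gives FH at -23.60° from the x-axis; with |FH| = 14.0, H = (9.746, 18.28). ∠FHT = 87.0° gives HT at -116.6° from the x-axis; with |HT| = 23.2, T = (-0.6420, -2.463). ∠HTD = 74.3° gives TD at 137.7° from the x-axis; with |TD| = 15.4, D = (-12.03, 7.902). TD ⟂ DM, so DM runs at 47.70°; with |DM| = 10.0, M = (-5.302, 15.30). Then |FM| = |M − F| = 8.871.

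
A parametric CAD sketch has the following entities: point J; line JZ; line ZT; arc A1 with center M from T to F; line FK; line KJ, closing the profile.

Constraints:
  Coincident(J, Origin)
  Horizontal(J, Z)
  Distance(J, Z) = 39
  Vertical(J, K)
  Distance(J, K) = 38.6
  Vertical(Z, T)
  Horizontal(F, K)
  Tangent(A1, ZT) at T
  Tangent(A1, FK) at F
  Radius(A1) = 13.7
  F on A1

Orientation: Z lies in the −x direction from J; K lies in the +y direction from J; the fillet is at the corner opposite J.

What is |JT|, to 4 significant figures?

46.27

J is at the origin; J and Z share the same y with |JZ| = 39.0 and Z on the −x side, so Z = (-39.00, 0.000). J and K share the same x with |JK| = 38.6 and K on the +y side, so K = (0.000, 38.60). The virtual corner opposite J is at (-39.00, 38.60). The tangent condition forces MT to be normal to ZT and since A1 is tangent to FK there, MF ⟂ FK, with radius 13.7, so the center M sits 13.7 in from both sides at M = (-25.30, 24.90). That places the tangent points at T = (-39.00, 24.90) on ZT and F = (-25.30, 38.60) on FK. Then |JT| = |T − J| = 46.27.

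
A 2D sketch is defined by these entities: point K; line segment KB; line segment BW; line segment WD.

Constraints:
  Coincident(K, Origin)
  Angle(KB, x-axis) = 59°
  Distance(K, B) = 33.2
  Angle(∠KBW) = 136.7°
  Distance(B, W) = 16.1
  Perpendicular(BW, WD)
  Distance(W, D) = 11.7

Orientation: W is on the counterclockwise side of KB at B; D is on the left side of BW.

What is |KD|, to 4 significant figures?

41.76

K is at the origin; KB runs at 59.0° with length 33.2, so B = 33.2·(cos 59.0°, sin 59.0°) = (17.10, 28.46). ∠KBW = 136.7°, so BW runs at 59.0° + (180° − 136.7°) = 102.3° from the x-axis; with |BW| = 16.1, W = B + 16.1·(cos 102.3°, sin 102.3°) = (13.67, 44.19). The perpendicularity gives WD at right angles to BW; with |WD| = 11.7 on the left of BW, D = W + 11.7·(-0.9770, -0.2130) = (2.238, 41.70). Then |KD| = |D − K| = 41.76.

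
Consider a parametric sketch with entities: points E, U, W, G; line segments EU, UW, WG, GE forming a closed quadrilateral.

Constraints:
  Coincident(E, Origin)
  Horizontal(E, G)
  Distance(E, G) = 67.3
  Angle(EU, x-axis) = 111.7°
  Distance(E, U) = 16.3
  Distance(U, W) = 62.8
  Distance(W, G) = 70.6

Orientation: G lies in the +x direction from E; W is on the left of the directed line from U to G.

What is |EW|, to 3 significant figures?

71.8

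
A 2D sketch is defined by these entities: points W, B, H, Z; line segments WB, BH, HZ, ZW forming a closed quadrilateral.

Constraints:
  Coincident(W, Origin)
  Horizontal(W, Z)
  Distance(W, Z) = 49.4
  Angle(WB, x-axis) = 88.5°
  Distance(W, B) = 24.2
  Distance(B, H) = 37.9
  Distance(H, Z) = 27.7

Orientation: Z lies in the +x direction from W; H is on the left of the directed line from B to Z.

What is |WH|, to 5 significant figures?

46.173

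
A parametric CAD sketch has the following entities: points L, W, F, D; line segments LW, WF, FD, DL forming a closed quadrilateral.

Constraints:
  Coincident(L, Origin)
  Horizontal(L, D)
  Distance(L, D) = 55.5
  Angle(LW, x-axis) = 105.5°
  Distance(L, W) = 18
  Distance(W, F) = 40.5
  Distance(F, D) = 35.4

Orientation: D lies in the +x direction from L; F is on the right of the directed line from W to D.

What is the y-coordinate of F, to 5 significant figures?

-12.626

L is at the origin; LD is horizontal with |LD| = 55.5 and D in +x, so D = (55.5, 0). LW runs at 105.5° with |LW| = 18.0, so W = (-4.8103, 17.345). F is determined by |WF| = 40.5 and |FD| = 35.4 together: it lies at the intersection of circle(W, 40.5) and circle(D, 35.4). With |WD| = 62.755, the foot of the radical line on WD is 34.462 from W and the perpendicular offset is √(40.5² − 34.462²) = 21.275. Taking the right-of-WD solution: F = (22.428, -12.626).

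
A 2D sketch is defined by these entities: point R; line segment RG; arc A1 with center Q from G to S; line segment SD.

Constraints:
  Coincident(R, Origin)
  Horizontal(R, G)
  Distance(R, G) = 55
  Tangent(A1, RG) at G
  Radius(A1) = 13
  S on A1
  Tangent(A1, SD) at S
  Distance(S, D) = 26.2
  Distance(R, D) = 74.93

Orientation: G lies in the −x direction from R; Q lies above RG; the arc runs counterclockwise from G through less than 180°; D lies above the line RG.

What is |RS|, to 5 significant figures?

50.127

Checks: |RG| = 55.00 ✓; |QS| = 13.00 ✓; ∠(QS, SD) = 90.00° ✓; |SD| = 26.20 ✓; |RD| = 74.93 ✓.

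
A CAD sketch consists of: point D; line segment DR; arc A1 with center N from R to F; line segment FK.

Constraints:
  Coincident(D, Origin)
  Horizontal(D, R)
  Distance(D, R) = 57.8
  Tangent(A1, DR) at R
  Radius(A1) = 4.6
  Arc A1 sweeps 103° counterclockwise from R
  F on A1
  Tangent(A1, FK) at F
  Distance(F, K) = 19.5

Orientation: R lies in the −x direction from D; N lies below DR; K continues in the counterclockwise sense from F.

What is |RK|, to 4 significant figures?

24.64

On A1, R sits at bearing 90° from N; a 103° counterclockwise sweep puts F at bearing 193°, so F = N + 4.6·(cos 193°, sin 193°) = (-62.28, -5.635). Tangency of A1 to FK means the radius NF is perpendicular to FK, so FK runs along (−sin 193°, cos 193°); with |FK| = 19.5, K = (-57.90, -24.63). Then |RK| = |K − R| = 24.64.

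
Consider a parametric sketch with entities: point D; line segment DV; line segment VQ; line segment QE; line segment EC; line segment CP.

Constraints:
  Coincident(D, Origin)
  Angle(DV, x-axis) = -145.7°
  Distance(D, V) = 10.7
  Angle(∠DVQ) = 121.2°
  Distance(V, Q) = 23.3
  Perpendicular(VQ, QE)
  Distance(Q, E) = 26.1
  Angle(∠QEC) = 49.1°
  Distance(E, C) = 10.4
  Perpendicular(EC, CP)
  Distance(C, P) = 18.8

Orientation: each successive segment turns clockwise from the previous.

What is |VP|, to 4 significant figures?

28.21

∠QEC = 49.1° gives EC at -65.40° from the x-axis; with |EC| = 10.4, C = (-14.89, 17.93). The perpendicularity gives CP at right angles to EC, so CP runs at -155.4°; with |CP| = 18.8, P = (-31.98, 10.10). Then |VP| = |P − V| = 28.21.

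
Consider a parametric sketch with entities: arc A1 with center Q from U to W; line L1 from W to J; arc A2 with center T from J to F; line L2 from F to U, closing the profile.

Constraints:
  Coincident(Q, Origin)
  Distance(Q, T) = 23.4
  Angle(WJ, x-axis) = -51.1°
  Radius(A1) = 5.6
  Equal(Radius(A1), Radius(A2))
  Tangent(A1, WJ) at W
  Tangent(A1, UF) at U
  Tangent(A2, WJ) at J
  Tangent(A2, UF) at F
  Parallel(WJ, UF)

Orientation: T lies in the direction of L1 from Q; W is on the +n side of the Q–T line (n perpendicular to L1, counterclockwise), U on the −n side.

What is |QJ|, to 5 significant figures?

24.061

Tangency of A1 to both parallel lines with radius 5.6 puts W and U at Q ± 5.6·n: W = (4.3582, 3.5166), U = (-4.3582, -3.5166). Equal radii place J and F the same way about T: J = T + 5.6·n = (19.052, -14.694), F = T − 5.6·n = (10.336, -21.727). Then |QJ| = |J − Q| = 24.061.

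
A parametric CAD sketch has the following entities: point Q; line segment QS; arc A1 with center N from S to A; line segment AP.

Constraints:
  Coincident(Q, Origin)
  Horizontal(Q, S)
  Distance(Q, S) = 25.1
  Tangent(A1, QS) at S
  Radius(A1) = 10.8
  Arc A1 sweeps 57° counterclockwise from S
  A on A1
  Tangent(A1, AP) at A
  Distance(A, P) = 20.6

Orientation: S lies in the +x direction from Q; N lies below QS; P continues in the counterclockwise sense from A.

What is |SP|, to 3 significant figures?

30.1

Q is at the origin; Q and S share the same y with |QS| = 25.1 and S on the +x side, so S = (25.1, 0.00). Tangency of A1 to QS means the radius NS is perpendicular to QS, so N = S + (0, -10.8) = (25.1, -10.8). On A1, S sits at bearing 90° from N; a 57° counterclockwise sweep puts A at bearing 147°, so A = N + 10.8·(cos 147°, sin 147°) = (16.0, -4.92). The tangent condition forces NA to be normal to AP, so AP runs along (−sin 147°, cos 147°); with |AP| = 20.6, P = (4.82, -22.2). Then |SP| = |P − S| = 30.1.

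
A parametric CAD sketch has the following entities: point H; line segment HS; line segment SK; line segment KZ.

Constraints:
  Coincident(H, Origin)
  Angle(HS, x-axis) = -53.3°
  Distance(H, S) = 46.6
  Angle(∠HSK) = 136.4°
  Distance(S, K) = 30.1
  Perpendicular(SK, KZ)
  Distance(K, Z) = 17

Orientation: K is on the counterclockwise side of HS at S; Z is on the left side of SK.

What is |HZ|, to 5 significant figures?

65.616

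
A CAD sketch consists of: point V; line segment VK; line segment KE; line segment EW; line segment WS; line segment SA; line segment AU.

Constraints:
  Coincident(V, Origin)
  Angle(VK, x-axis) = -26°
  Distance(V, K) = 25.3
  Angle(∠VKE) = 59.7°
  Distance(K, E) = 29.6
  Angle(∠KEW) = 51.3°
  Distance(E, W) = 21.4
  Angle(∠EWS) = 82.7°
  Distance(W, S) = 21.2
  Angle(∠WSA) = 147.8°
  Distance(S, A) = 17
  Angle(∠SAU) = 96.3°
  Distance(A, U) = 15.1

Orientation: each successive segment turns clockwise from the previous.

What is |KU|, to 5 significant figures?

23.415

V is at the origin; VK runs at -26.0° with length 25.3, so K = (22.739, -11.091). ∠VKE = 59.7° gives KE at -146.30° from the x-axis; with |KE| = 29.6, E = (-1.8864, -27.514). ∠KEW = 51.3° gives EW at 85.000° from the x-axis; with |EW| = 21.4, W = (-0.021220, -6.1956). ∠EWS = 82.7° gives WS at -12.300° from the x-axis; with |WS| = 21.2, S = (20.692, -10.712). ∠WSA = 147.8° gives SA at -44.500° from the x-axis; with |SA| = 17.0, A = (32.817, -22.627). ∠SAU = 96.3° gives AU at -128.20° from the x-axis; with |AU| = 15.1, U = (23.479, -34.494). Then |KU| = |U − K| = 23.415.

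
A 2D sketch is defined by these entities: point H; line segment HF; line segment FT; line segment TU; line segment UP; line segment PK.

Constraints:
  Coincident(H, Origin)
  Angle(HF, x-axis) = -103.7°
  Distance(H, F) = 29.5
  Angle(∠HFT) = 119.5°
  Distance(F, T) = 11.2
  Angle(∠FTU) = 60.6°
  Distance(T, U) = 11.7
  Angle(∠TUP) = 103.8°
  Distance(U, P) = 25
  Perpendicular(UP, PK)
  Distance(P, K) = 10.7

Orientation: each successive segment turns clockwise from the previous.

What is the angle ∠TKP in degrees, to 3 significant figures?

91.4°

H is at the origin; HF runs at -103.7° with length 29.5, so F = (-6.99, -28.7). ∠HFT = 119.5° gives FT at -164° from the x-axis; with |FT| = 11.2, T = (-17.8, -31.7). ∠FTU = 60.6° gives TU at 76.4° from the x-axis; with |TU| = 11.7, U = (-15.0, -20.3). ∠TUP = 103.8° gives UP at 0.200° from the x-axis; with |UP| = 25.0, P = (9.99, -20.3). UP is perpendicular to PK, so PK runs at -89.8°; with |PK| = 10.7, K = (10.0, -31.0). Then cos ∠TKP = KT·KP / (|KT||KP|), giving 91.4°.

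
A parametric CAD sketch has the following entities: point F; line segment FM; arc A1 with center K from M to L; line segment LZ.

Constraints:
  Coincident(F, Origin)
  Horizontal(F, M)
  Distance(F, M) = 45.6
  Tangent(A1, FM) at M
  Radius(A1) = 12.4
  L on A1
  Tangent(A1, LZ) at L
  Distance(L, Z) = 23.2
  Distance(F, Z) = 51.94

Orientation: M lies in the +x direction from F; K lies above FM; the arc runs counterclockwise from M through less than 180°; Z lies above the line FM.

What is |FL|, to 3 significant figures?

58.0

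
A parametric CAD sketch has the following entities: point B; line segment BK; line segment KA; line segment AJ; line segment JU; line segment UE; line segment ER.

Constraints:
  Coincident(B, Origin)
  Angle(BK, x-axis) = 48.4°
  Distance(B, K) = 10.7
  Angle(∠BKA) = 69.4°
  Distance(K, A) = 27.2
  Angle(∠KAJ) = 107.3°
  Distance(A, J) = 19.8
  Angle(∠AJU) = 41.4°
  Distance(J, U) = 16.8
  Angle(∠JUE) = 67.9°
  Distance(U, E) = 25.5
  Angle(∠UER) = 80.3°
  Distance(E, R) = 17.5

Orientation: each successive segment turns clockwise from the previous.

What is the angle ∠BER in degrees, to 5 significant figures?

93.900°

B is at the origin; BK runs at 48.4° with length 10.7, so K = (7.1040, 8.0014). ∠BKA = 69.4° gives KA at -62.200° from the x-axis; with |KA| = 27.2, A = (19.790, -16.059). ∠KAJ = 107.3° gives AJ at -134.90° from the x-axis; with |AJ| = 19.8, J = (5.8135, -30.084). ∠AJU = 41.4° gives JU at 86.500° from the x-axis; with |JU| = 16.8, U = (6.8391, -13.316). ∠JUE = 67.9° gives UE at -25.600° from the x-axis; with |UE| = 25.5, E = (29.836, -24.334). ∠UER = 80.3° gives ER at -125.30° from the x-axis; with |ER| = 17.5, R = (19.723, -38.616). Then cos ∠BER = EB·ER / (|EB||ER|), giving 93.900°.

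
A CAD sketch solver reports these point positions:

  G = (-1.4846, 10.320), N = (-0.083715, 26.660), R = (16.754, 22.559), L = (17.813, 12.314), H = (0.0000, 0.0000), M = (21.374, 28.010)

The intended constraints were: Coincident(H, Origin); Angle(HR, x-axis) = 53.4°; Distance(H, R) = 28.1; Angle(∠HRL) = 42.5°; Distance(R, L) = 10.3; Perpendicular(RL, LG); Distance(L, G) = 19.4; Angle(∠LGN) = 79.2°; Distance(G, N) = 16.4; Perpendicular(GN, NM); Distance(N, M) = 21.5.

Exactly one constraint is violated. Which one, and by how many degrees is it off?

Perpendicular(GN, NM) — off by 8.50°.

H = (0.00, 0.00) ✓; HR at 53.40° ✓; |HR| = 28.10 ✓; ∠HRL = 42.50° ✓; |RL| = 10.30 ✓; ∠(RL, LG) = 90.00° ✓; |LG| = 19.40 ✓; ∠LGN = 79.20° ✓; |GN| = 16.40 ✓; ∠(GN, NM) = 81.50° ✗; |NM| = 21.50 ✓.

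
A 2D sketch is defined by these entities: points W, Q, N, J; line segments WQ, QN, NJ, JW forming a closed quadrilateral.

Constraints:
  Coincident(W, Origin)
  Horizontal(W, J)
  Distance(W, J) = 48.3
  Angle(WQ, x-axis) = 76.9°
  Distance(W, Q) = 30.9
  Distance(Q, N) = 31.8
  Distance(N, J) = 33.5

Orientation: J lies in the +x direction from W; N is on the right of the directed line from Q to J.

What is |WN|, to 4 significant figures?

14.83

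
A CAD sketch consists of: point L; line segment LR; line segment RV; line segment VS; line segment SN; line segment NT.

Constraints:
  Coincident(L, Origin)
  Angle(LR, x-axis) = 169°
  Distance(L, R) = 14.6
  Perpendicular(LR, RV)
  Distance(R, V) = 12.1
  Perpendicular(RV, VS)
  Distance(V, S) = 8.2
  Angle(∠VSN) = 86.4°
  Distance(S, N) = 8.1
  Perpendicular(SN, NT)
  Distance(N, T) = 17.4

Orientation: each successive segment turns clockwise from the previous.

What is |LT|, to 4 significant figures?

24.81

L is at the origin; LR runs at 169.0° with length 14.6, so R = (-14.33, 2.786). LR is perpendicular to RV, so RV runs at 79.00°; with |RV| = 12.1, V = (-12.02, 14.66). RV is perpendicular to VS, so VS runs at -11.00°; with |VS| = 8.2, S = (-3.974, 13.10). ∠VSN = 86.4° gives SN at -104.6° from the x-axis; with |SN| = 8.1, N = (-6.015, 5.260). The perpendicularity gives NT at right angles to SN, so NT runs at 165.4°; with |NT| = 17.4, T = (-22.85, 9.646). Then |LT| = |T − L| = 24.81.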